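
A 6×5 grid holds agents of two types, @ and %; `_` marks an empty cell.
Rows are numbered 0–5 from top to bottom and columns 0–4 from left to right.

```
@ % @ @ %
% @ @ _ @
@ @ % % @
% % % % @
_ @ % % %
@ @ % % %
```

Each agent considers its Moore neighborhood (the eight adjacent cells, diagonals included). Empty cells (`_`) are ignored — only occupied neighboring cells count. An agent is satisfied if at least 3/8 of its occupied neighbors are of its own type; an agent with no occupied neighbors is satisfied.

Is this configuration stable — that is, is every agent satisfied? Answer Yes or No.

Row 0: (0,0)@ 1/3 ✗ · (0,1)% 1/5 ✗ · (0,2)@ 3/4 ✓ · (0,3)@ 3/4 ✓ · (0,4)% 0/2 ✗
Row 1: (1,0)% 1/5 ✗ · (1,1)@ 5/8 ✓ · (1,2)@ 4/7 ✓ · (1,4)@ 2/4 ✓
Row 2: (2,0)@ 2/5 ✓ · (2,1)@ 3/8 ✓ · (2,2)% 4/7 ✓ · (2,3)% 3/7 ✓ · (2,4)@ 2/4 ✓
Row 3: (3,0)% 1/4 ✗ · (3,1)% 4/7 ✓ · (3,2)% 6/8 ✓ · (3,3)% 6/8 ✓ · (3,4)@ 1/5 ✗
Row 4: (4,1)@ 2/7 ✗ · (4,2)% 6/8 ✓ · (4,3)% 7/8 ✓ · (4,4)% 4/5 ✓
Row 5: (5,0)@ 2/2 ✓ · (5,1)@ 2/4 ✓ · (5,2)% 3/5 ✓ · (5,3)% 5/5 ✓ · (5,4)% 3/3 ✓
For instance (0,0) has only 1/3 same-type neighbors, below 3/8.

No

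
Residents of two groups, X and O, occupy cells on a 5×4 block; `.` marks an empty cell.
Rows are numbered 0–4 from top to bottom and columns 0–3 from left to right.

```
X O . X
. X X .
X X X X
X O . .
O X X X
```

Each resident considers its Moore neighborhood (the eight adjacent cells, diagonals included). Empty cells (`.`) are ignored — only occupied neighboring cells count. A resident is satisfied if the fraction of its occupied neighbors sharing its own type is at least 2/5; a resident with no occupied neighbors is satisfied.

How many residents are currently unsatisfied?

3

Row 0: (0,0)X 1/2 ok · (0,1)O 0/3 unhappy · (0,3)X 1/1 ok
Row 1: (1,1)X 5/6 ok · (1,2)X 5/6 ok
Row 2: (2,0)X 3/4 ok · (2,1)X 5/6 ok · (2,2)X 4/5 ok · (2,3)X 2/2 ok
Row 3: (3,0)X 3/5 ok · (3,1)O 1/7 unhappy
Row 4: (4,0)O 1/3 unhappy · (4,1)X 2/4 ok · (4,2)X 2/3 ok · (4,3)X 1/1 ok
Unsatisfied: (0,1), (3,1), (4,0) — 3 in total.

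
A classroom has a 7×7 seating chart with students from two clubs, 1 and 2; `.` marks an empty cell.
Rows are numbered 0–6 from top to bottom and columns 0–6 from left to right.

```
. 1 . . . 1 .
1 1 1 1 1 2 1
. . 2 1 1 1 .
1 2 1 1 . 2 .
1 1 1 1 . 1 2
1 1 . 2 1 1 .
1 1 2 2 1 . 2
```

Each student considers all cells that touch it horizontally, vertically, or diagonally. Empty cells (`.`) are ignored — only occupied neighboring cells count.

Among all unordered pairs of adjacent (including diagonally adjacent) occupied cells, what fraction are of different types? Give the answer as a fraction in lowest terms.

5/14

Scan each occupied cell's neighbors to the right and below (and the two forward diagonals) so each pair is counted once.
Row 0: 1(0,1)–1(1,1)= 1(0,1)–1(1,2)= 1(0,1)–1(1,0)= 1(0,5)–2(1,5)≠ 1(0,5)–1(1,6)= 1(0,5)–1(1,4)=  → 1/6 unlike.
Row 1: 1(1,0)–1(1,1)= 1(1,1)–1(1,2)= 1(1,1)–2(2,2)≠ 1(1,2)–1(1,3)= 1(1,2)–2(2,2)≠ 1(1,2)–1(2,3)= 1(1,3)–1(1,4)= 1(1,3)–1(2,3)= 1(1,3)–1(2,4)= 1(1,3)–2(2,2)≠ 1(1,4)–2(1,5)≠ 1(1,4)–1(2,4)= 1(1,4)–1(2,5)= 1(1,4)–1(2,3)= 2(1,5)–1(1,6)≠ 2(1,5)–1(2,5)≠ 2(1,5)–1(2,4)≠ 1(1,6)–1(2,5)=  → 7/18 unlike.
Row 2: 2(2,2)–1(2,3)≠ 2(2,2)–1(3,2)≠ 2(2,2)–1(3,3)≠ 2(2,2)–2(3,1)= 1(2,3)–1(2,4)= 1(2,3)–1(3,3)= 1(2,3)–1(3,2)= 1(2,4)–1(2,5)= 1(2,4)–2(3,5)≠ 1(2,4)–1(3,3)= 1(2,5)–2(3,5)≠  → 5/11 unlike.
Row 3: 1(3,0)–2(3,1)≠ 1(3,0)–1(4,0)= 1(3,0)–1(4,1)= 2(3,1)–1(3,2)≠ 2(3,1)–1(4,1)≠ 2(3,1)–1(4,2)≠ 2(3,1)–1(4,0)≠ 1(3,2)–1(3,3)= 1(3,2)–1(4,2)= 1(3,2)–1(4,3)= 1(3,2)–1(4,1)= 1(3,3)–1(4,3)= 1(3,3)–1(4,2)= 2(3,5)–1(4,5)≠ 2(3,5)–2(4,6)=  → 6/15 unlike.
Row 4: 1(4,0)–1(4,1)= 1(4,0)–1(5,0)= 1(4,0)–1(5,1)= 1(4,1)–1(4,2)= 1(4,1)–1(5,1)= 1(4,1)–1(5,0)= 1(4,2)–1(4,3)= 1(4,2)–2(5,3)≠ 1(4,2)–1(5,1)= 1(4,3)–2(5,3)≠ 1(4,3)–1(5,4)= 1(4,5)–2(4,6)≠ 1(4,5)–1(5,5)= 1(4,5)–1(5,4)= 2(4,6)–1(5,5)≠  → 4/15 unlike.
Row 5: 1(5,0)–1(5,1)= 1(5,0)–1(6,0)= 1(5,0)–1(6,1)= 1(5,1)–1(6,1)= 1(5,1)–2(6,2)≠ 1(5,1)–1(6,0)= 2(5,3)–1(5,4)≠ 2(5,3)–2(6,3)= 2(5,3)–1(6,4)≠ 2(5,3)–2(6,2)= 1(5,4)–1(5,5)= 1(5,4)–1(6,4)= 1(5,4)–2(6,3)≠ 1(5,5)–2(6,6)≠ 1(5,5)–1(6,4)=  → 5/15 unlike.
Row 6: 1(6,0)–1(6,1)= 1(6,1)–2(6,2)≠ 2(6,2)–2(6,3)= 2(6,3)–1(6,4)≠  → 2/4 unlike.
Total adjacent occupied pairs: 84; unlike-type pairs: 30.
30/84 reduces to 5/14.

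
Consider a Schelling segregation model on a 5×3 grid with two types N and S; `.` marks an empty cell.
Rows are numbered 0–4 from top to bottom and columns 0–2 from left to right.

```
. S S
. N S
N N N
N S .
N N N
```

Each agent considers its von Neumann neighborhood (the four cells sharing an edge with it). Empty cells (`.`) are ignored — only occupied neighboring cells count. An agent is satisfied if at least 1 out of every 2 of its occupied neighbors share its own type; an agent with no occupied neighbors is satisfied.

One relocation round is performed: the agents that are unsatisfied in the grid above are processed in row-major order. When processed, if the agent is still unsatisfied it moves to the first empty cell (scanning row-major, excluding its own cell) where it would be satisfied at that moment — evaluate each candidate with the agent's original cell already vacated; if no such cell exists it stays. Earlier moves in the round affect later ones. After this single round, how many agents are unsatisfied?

0

Initially unsatisfied (in order): (1,1), (1,2), (3,1).
  (1,1) → (1,0).
  (1,2): now satisfied by earlier moves; stays.
  (3,1) → (0,0).
Resulting grid:
S S S
N . S
N N N
N . .
N N N
All satisfied now.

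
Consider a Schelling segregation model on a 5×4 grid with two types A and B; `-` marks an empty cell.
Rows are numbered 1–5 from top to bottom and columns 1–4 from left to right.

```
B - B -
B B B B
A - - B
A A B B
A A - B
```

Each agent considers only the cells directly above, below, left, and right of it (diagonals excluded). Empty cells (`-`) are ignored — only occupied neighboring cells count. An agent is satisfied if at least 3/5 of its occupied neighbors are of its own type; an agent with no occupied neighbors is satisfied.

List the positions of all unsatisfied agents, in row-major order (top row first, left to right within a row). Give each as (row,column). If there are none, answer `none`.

(3,1), (4,3)

Row 1: (1,1)B 1/1 ok · (1,3)B 1/1 ok
Row 2: (2,1)B 2/3 ok · (2,2)B 2/2 ok · (2,3)B 3/3 ok · (2,4)B 2/2 ok
Row 3: (3,1)A 1/2 unhappy · (3,4)B 2/2 ok
Row 4: (4,1)A 3/3 ok · (4,2)A 2/3 ok · (4,3)B 1/2 unhappy · (4,4)B 3/3 ok
Row 5: (5,1)A 2/2 ok · (5,2)A 2/2 ok · (5,4)B 1/1 ok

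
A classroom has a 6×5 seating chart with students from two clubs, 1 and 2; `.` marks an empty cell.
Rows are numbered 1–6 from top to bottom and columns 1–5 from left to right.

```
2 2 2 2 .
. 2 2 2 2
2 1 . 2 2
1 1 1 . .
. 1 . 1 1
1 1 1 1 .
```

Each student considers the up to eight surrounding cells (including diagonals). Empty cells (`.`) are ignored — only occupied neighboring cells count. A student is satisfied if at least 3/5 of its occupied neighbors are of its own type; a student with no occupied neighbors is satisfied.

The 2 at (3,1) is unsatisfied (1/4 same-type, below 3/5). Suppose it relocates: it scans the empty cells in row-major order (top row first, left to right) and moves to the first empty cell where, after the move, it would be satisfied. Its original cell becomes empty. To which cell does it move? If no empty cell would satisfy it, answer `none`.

Vacating (3,1). Empty cells in order:
  (1,5): 3/3 same-type → satisfied — stop here.

(1,5)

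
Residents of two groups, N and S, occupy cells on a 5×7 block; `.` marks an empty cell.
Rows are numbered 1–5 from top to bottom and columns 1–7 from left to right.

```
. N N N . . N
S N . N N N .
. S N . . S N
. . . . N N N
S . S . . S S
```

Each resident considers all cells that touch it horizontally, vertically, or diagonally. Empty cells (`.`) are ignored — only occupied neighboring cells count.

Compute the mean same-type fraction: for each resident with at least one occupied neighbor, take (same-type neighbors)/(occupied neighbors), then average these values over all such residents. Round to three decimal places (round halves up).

0.593

Row 1: (1,2)N 2/3 · (1,3)N 4/4 · (1,4)N 3/3 · (1,7)N 1/1
Row 2: (2,1)S 1/3 · (2,2)N 3/5 · (2,4)N 4/4 · (2,5)N 3/4 · (2,6)N 3/4
Row 3: (3,2)S 1/3 · (3,3)N 2/3 · (3,6)S 0/6 · (3,7)N 3/4
Row 4: (4,5)N 1/3 · (4,6)N 3/6 · (4,7)N 2/5
Row 5: (5,1)S — no occupied neighbors · (5,3)S — no occupied neighbors · (5,6)S 1/4 · (5,7)S 1/3
Sum over 18 residents: 2/3 + 4/4 + 3/3 + 1/1 + 1/3 + 3/5 + 4/4 + 3/4 + 3/4 + 1/3 + 2/3 + 0/6 + 3/4 + 1/3 + 3/6 + 2/5 + 1/4 + 1/3 = 32/3; mean = 32/3 ÷ 18 = 16/27 = 0.592592… → 0.593.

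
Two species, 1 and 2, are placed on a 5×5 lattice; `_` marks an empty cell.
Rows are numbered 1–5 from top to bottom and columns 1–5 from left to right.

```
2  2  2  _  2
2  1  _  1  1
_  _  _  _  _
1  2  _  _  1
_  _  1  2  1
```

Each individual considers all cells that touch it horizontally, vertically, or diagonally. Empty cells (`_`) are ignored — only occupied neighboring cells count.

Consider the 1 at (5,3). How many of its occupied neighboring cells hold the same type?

0

Occupied neighbors of (5,3): (4,2)=2, (5,4)=2.
Same type (1): 0 of 2.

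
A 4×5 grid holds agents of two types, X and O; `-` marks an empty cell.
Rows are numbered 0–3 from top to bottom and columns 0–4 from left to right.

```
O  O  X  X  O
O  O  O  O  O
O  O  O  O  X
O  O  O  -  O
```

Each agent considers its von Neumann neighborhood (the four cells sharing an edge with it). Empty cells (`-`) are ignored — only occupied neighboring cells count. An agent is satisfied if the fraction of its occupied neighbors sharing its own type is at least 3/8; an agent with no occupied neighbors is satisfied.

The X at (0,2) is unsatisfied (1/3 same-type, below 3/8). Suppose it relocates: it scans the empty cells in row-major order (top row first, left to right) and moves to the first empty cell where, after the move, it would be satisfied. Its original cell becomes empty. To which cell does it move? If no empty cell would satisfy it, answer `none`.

Vacating (0,2). Empty cells in order:
  (3,3): 0/3 same-type → still unsatisfied.

none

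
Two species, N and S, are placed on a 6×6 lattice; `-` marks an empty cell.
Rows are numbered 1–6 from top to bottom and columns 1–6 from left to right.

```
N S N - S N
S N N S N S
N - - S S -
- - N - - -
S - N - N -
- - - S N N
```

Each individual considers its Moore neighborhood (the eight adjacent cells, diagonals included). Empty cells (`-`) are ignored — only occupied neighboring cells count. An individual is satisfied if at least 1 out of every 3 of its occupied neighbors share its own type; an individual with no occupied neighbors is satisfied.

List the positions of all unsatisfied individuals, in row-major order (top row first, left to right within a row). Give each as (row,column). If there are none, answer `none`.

(1,1)N 1/3 ✓
(1,2)S 1/5 ✗
(1,3)N 2/4 ✓
(1,5)S 2/4 ✓
(1,6)N 1/3 ✓
(2,1)S 1/4 ✗
(2,2)N 4/6 ✓
(2,3)N 2/5 ✓
(2,4)S 3/6 ✓
(2,5)N 1/6 ✗
(2,6)S 2/4 ✓
(3,1)N 1/2 ✓
(3,4)S 2/5 ✓
(3,5)S 3/4 ✓
(4,3)N 1/2 ✓
(5,1)S 0/0 ✓
(5,3)N 1/2 ✓
(5,5)N 2/3 ✓
(6,4)S 0/3 ✗
(6,5)N 2/3 ✓
(6,6)N 2/2 ✓

(1,2), (2,1), (2,5), (6,4)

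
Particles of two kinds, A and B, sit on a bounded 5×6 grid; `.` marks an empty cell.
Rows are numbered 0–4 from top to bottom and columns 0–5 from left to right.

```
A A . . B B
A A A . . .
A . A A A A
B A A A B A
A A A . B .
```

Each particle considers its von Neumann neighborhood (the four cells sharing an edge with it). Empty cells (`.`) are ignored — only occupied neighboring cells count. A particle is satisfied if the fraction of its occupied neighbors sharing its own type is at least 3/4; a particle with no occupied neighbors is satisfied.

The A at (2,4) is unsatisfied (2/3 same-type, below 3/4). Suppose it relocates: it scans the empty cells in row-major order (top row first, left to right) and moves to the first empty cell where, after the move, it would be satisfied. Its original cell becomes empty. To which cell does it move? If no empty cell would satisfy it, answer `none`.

Vacating (2,4). Empty cells in order:
  (0,2): 2/2 same-type → satisfied — stop here.

(0,2)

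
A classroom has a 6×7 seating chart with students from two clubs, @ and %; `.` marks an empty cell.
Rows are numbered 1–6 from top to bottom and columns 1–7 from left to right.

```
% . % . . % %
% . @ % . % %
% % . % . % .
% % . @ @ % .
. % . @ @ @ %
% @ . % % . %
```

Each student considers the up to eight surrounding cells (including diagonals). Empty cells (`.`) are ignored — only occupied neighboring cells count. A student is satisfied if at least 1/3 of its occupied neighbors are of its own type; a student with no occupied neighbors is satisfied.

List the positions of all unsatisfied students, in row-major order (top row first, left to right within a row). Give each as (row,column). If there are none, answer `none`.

(2,3), (3,4), (6,2), (6,5)

Row 1: (1,1)% 1/1 ok · (1,3)% 1/2 ok · (1,6)% 3/3 ok · (1,7)% 3/3 ok
Row 2: (2,1)% 3/3 ok · (2,3)@ 0/4 unhappy · (2,4)% 2/3 ok · (2,6)% 4/4 ok · (2,7)% 4/4 ok
Row 3: (3,1)% 4/4 ok · (3,2)% 4/5 ok · (3,4)% 1/4 unhappy · (3,6)% 3/4 ok
Row 4: (4,1)% 4/4 ok · (4,2)% 4/4 ok · (4,4)@ 3/4 ok · (4,5)@ 4/7 ok · (4,6)% 2/5 ok
Row 5: (5,2)% 3/4 ok · (5,4)@ 3/5 ok · (5,5)@ 4/7 ok · (5,6)@ 2/6 ok · (5,7)% 2/3 ok
Row 6: (6,1)% 1/2 ok · (6,2)@ 0/2 unhappy · (6,4)% 1/3 ok · (6,5)% 1/4 unhappy · (6,7)% 1/2 ok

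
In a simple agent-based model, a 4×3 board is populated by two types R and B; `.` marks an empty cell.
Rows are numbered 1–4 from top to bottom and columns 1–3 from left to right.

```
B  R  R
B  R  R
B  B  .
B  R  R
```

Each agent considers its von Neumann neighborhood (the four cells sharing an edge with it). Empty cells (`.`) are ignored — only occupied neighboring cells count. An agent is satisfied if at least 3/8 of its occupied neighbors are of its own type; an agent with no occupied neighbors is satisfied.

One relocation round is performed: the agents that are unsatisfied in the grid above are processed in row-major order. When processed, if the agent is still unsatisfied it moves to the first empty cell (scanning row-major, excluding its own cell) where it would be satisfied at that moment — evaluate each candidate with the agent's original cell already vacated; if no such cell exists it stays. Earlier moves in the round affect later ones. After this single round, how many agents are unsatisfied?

1

Initially unsatisfied (in order): (3,2), (4,2).
  (3,2): no empty cell satisfies it; stays.
  (4,2) → (3,3).
Resulting grid:
B R R
B R R
B B R
B . R
Unsatisfied now: (3,2).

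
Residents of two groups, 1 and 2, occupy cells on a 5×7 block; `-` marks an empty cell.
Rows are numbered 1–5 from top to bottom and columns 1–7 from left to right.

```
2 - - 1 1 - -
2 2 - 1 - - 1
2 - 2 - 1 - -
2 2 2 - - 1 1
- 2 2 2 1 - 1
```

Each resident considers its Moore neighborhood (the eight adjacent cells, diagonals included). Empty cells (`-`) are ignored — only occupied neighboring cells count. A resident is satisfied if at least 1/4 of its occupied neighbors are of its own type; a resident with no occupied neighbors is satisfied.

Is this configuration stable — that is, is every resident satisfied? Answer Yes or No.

Row 1: (1,1)2 2/2 ✓ · (1,4)1 2/2 ✓ · (1,5)1 2/2 ✓
Row 2: (2,1)2 3/3 ✓ · (2,2)2 4/4 ✓ · (2,4)1 3/4 ✓ · (2,7)1 0/0 ✓
Row 3: (3,1)2 4/4 ✓ · (3,3)2 3/4 ✓ · (3,5)1 2/2 ✓
Row 4: (4,1)2 3/3 ✓ · (4,2)2 6/6 ✓ · (4,3)2 5/5 ✓ · (4,6)1 4/4 ✓ · (4,7)1 2/2 ✓
Row 5: (5,2)2 4/4 ✓ · (5,3)2 4/4 ✓ · (5,4)2 2/3 ✓ · (5,5)1 1/2 ✓ · (5,7)1 2/2 ✓
All meet the threshold, so the configuration is stable.

Yes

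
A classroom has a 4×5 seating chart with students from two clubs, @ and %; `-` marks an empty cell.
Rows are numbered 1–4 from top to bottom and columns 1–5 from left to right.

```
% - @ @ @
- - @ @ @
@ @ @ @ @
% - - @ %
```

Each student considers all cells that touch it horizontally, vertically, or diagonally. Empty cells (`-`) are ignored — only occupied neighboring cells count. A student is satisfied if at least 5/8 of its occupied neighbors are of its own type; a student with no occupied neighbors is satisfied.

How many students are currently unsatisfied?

3

Row 1: (1,1)% 0/0 ok · (1,3)@ 3/3 ok · (1,4)@ 5/5 ok · (1,5)@ 3/3 ok
Row 2: (2,3)@ 6/6 ok · (2,4)@ 8/8 ok · (2,5)@ 5/5 ok
Row 3: (3,1)@ 1/2 unhappy · (3,2)@ 3/4 ok · (3,3)@ 5/5 ok · (3,4)@ 6/7 ok · (3,5)@ 4/5 ok
Row 4: (4,1)% 0/2 unhappy · (4,4)@ 3/4 ok · (4,5)% 0/3 unhappy
Unsatisfied: (3,1), (4,1), (4,5) — 3 in total.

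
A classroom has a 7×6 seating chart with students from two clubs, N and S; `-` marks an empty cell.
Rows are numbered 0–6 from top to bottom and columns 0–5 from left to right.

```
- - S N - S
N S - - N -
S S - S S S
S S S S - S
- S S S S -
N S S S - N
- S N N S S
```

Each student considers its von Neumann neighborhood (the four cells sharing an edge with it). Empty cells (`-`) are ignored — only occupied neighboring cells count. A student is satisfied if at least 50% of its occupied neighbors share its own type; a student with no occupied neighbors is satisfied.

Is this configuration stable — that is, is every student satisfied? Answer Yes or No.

No

(0,2)S 0/1 ✗
(0,3)N 0/1 ✗
(0,5)S 0/0 ✓
(1,0)N 0/2 ✗
(1,1)S 1/2 ✓
(1,4)N 0/1 ✗
(2,0)S 2/3 ✓
(2,1)S 3/3 ✓
(2,3)S 2/2 ✓
(2,4)S 2/3 ✓
(2,5)S 2/2 ✓
(3,0)S 2/2 ✓
(3,1)S 4/4 ✓
(3,2)S 3/3 ✓
(3,3)S 3/3 ✓
(3,5)S 1/1 ✓
(4,1)S 3/3 ✓
(4,2)S 4/4 ✓
(4,3)S 4/4 ✓
(4,4)S 1/1 ✓
(5,0)N 0/1 ✗
(5,1)S 3/4 ✓
(5,2)S 3/4 ✓
(5,3)S 2/3 ✓
(5,5)N 0/1 ✗
(6,1)S 1/2 ✓
(6,2)N 1/3 ✗
(6,3)N 1/3 ✗
(6,4)S 1/2 ✓
(6,5)S 1/2 ✓
For instance (0,2) has only 0/1 same-type neighbors, below 1/2.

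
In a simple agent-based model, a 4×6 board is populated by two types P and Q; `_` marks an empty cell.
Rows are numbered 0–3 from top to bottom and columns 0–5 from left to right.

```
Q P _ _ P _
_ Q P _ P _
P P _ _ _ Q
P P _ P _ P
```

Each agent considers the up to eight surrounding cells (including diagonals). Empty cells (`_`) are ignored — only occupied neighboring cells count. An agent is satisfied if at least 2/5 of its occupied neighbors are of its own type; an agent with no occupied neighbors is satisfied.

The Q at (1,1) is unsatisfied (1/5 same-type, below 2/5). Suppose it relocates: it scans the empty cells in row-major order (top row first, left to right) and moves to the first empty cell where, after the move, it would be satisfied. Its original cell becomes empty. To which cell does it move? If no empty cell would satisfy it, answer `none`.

none

Vacating (1,1). Empty cells in order:
  (0,2): 0/2 same-type → still unsatisfied.
  (0,3): 0/3 same-type → still unsatisfied.
  (0,5): 0/2 same-type → still unsatisfied.
  (1,0): 1/4 same-type → still unsatisfied.
  (1,3): 0/3 same-type → still unsatisfied.
  (1,5): 1/3 same-type → still unsatisfied.
  (2,2): 0/4 same-type → still unsatisfied.
  (2,3): 0/3 same-type → still unsatisfied.
  (2,4): 1/4 same-type → still unsatisfied.
  (3,2): 0/3 same-type → still unsatisfied.
  (3,4): 1/3 same-type → still unsatisfied.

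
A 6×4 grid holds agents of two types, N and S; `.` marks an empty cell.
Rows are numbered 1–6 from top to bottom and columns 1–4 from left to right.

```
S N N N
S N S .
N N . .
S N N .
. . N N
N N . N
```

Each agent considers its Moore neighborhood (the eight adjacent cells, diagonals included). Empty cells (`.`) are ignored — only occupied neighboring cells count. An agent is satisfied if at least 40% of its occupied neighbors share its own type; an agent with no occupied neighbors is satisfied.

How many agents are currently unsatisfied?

Row 1: (1,1)S 1/3 not · (1,2)N 2/5 satisfied · (1,3)N 3/4 satisfied · (1,4)N 1/2 satisfied
Row 2: (2,1)S 1/5 not · (2,2)N 4/7 satisfied · (2,3)S 0/5 not
Row 3: (3,1)N 3/5 satisfied · (3,2)N 4/7 satisfied
Row 4: (4,1)S 0/3 not · (4,2)N 4/5 satisfied · (4,3)N 4/4 satisfied
Row 5: (5,3)N 5/5 satisfied · (5,4)N 3/3 satisfied
Row 6: (6,1)N 1/1 satisfied · (6,2)N 2/2 satisfied · (6,4)N 2/2 satisfied
Unsatisfied: (1,1), (2,1), (2,3), (4,1) — 4 in total.

4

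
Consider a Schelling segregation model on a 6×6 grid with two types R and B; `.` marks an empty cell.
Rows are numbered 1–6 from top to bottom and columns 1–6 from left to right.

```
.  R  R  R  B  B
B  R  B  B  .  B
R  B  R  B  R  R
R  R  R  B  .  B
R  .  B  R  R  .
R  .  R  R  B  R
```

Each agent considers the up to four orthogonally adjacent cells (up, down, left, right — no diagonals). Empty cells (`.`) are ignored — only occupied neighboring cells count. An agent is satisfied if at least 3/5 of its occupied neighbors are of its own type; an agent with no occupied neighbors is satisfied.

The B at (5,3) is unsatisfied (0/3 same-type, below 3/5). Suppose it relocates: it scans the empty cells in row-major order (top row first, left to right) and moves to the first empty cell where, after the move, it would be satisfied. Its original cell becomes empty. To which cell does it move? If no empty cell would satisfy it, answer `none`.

(2,5)

Vacating (5,3). Empty cells in order:
  (1,1): 1/2 same-type → still unsatisfied.
  (2,5): 3/4 same-type → satisfied — stop here.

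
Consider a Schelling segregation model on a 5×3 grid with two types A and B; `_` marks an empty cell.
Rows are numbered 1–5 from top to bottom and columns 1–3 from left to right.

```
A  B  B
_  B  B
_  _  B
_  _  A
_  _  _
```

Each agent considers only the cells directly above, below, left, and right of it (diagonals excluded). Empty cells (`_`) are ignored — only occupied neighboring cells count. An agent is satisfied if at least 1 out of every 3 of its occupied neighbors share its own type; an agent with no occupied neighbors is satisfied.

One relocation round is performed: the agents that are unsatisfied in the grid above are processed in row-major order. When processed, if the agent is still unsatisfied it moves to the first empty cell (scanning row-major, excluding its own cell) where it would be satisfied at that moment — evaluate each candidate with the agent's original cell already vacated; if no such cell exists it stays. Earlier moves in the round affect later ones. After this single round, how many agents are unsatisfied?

0

Initially unsatisfied (in order): (1,1), (4,3).
  (1,1) → (3,1).
  (4,3) → (2,1).
Resulting grid:
_ B B
A B B
A _ B
_ _ _
_ _ _
All satisfied now.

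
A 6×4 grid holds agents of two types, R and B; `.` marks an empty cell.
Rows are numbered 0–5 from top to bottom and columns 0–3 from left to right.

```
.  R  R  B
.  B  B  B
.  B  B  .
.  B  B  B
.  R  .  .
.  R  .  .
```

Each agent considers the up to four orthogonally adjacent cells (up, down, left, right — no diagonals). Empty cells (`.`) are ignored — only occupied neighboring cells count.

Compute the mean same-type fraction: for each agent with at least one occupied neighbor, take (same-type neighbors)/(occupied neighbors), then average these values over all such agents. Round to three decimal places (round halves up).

0.763

(0,1)R 1/2
(0,2)R 1/3
(0,3)B 1/2
(1,1)B 2/3
(1,2)B 3/4
(1,3)B 2/2
(2,1)B 3/3
(2,2)B 3/3
(3,1)B 2/3
(3,2)B 3/3
(3,3)B 1/1
(4,1)R 1/2
(5,1)R 1/1
Sum over 13 agents: 1/2 + 1/3 + 1/2 + 2/3 + 3/4 + 2/2 + 3/3 + 3/3 + 2/3 + 3/3 + 1/1 + 1/2 + 1/1 = 119/12; mean = 119/12 ÷ 13 = 119/156 = 0.762820… → 0.763.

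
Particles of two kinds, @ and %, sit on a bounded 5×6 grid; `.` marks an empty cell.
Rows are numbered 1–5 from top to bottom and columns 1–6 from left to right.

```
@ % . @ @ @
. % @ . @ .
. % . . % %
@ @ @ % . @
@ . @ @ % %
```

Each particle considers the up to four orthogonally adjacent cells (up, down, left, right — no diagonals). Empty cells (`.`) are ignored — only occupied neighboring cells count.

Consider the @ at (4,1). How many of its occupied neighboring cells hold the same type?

Occupied neighbors of (4,1): (5,1)=@, (4,2)=@.
Same type (@): 2 of 2.

2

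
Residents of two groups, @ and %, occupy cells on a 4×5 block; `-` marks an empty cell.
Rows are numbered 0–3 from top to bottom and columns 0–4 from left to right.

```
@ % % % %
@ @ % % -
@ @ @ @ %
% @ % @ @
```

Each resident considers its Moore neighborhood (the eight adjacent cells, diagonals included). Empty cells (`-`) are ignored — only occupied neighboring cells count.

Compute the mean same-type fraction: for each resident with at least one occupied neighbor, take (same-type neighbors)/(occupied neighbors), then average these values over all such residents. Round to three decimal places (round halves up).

(0,0)@ 2/3
(0,1)% 2/5
(0,2)% 4/5
(0,3)% 4/4
(0,4)% 2/2
(1,0)@ 4/5
(1,1)@ 5/8
(1,2)% 4/8
(1,3)% 5/7
(2,0)@ 4/5
(2,1)@ 5/8
(2,2)@ 5/8
(2,3)@ 3/7
(2,4)% 1/4
(3,0)% 0/3
(3,1)@ 3/5
(3,2)% 0/5
(3,3)@ 3/5
(3,4)@ 2/3
Sum over 19 residents: 2/3 + 2/5 + 4/5 + 4/4 + 2/2 + 4/5 + 5/8 + 4/8 + 5/7 + 4/5 + 5/8 + 5/8 + 3/7 + 1/4 + 0/3 + 3/5 + 0/5 + 3/5 + 2/3 = 1865/168; mean = 1865/168 ÷ 19 = 1865/3192 = 0.584273… → 0.584.

0.584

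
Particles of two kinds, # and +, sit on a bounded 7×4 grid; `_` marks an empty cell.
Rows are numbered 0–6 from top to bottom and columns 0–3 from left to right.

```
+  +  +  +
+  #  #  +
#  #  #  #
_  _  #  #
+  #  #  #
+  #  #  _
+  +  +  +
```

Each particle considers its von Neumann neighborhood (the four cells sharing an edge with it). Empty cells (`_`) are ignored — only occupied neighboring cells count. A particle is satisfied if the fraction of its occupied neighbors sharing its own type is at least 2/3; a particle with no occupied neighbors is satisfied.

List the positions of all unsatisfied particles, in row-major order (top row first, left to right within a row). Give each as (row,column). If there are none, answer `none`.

(1,0), (1,1), (1,2), (1,3), (2,0), (4,0), (5,1)

(0,0)+ 2/2 ✓
(0,1)+ 2/3 ✓
(0,2)+ 2/3 ✓
(0,3)+ 2/2 ✓
(1,0)+ 1/3 ✗
(1,1)# 2/4 ✗
(1,2)# 2/4 ✗
(1,3)+ 1/3 ✗
(2,0)# 1/2 ✗
(2,1)# 3/3 ✓
(2,2)# 4/4 ✓
(2,3)# 2/3 ✓
(3,2)# 3/3 ✓
(3,3)# 3/3 ✓
(4,0)+ 1/2 ✗
(4,1)# 2/3 ✓
(4,2)# 4/4 ✓
(4,3)# 2/2 ✓
(5,0)+ 2/3 ✓
(5,1)# 2/4 ✗
(5,2)# 2/3 ✓
(6,0)+ 2/2 ✓
(6,1)+ 2/3 ✓
(6,2)+ 2/3 ✓
(6,3)+ 1/1 ✓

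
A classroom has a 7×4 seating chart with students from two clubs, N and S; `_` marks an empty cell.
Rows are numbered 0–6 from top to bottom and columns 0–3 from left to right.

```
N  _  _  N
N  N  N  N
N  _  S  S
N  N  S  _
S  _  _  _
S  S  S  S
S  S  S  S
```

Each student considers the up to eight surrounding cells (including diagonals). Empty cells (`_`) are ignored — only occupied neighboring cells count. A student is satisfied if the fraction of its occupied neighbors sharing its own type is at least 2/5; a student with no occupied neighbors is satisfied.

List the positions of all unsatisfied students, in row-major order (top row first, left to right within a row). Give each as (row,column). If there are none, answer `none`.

(0,0)N 2/2 satisfied
(0,3)N 2/2 satisfied
(1,0)N 3/3 satisfied
(1,1)N 4/5 satisfied
(1,2)N 3/5 satisfied
(1,3)N 2/4 satisfied
(2,0)N 4/4 satisfied
(2,2)S 2/6 not
(2,3)S 2/4 satisfied
(3,0)N 2/3 satisfied
(3,1)N 2/5 satisfied
(3,2)S 2/3 satisfied
(4,0)S 2/4 satisfied
(5,0)S 4/4 satisfied
(5,1)S 6/6 satisfied
(5,2)S 5/5 satisfied
(5,3)S 3/3 satisfied
(6,0)S 3/3 satisfied
(6,1)S 5/5 satisfied
(6,2)S 5/5 satisfied
(6,3)S 3/3 satisfied

(2,2)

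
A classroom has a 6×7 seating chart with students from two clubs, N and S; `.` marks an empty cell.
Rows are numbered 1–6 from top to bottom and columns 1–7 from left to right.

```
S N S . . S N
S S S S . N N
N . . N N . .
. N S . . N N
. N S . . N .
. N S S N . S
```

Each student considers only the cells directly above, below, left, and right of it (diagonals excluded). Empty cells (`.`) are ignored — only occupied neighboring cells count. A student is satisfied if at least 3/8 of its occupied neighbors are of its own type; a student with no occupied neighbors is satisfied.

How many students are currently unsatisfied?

4

(1,1)S 1/2 satisfied
(1,2)N 0/3 not
(1,3)S 1/2 satisfied
(1,6)S 0/2 not
(1,7)N 1/2 satisfied
(2,1)S 2/3 satisfied
(2,2)S 2/3 satisfied
(2,3)S 3/3 satisfied
(2,4)S 1/2 satisfied
(2,6)N 1/2 satisfied
(2,7)N 2/2 satisfied
(3,1)N 0/1 not
(3,4)N 1/2 satisfied
(3,5)N 1/1 satisfied
(4,2)N 1/2 satisfied
(4,3)S 1/2 satisfied
(4,6)N 2/2 satisfied
(4,7)N 1/1 satisfied
(5,2)N 2/3 satisfied
(5,3)S 2/3 satisfied
(5,6)N 1/1 satisfied
(6,2)N 1/2 satisfied
(6,3)S 2/3 satisfied
(6,4)S 1/2 satisfied
(6,5)N 0/1 not
(6,7)S 0/0 satisfied
Unsatisfied: (1,2), (1,6), (3,1), (6,5) — 4 in total.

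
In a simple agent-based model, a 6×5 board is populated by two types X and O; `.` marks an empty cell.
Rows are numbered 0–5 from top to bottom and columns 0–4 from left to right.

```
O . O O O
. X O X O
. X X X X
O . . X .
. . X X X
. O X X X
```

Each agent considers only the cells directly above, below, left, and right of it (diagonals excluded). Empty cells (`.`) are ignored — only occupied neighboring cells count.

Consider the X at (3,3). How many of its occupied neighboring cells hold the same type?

Occupied neighbors of (3,3): (2,3)=X, (4,3)=X.
Same type (X): 2 of 2.

2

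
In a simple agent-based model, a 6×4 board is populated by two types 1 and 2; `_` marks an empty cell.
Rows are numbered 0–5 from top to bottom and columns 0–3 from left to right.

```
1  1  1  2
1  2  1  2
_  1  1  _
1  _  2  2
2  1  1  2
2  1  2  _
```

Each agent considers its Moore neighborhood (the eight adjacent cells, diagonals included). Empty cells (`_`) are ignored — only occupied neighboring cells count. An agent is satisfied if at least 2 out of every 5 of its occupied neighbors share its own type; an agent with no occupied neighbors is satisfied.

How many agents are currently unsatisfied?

(0,0)1 2/3 ok
(0,1)1 4/5 ok
(0,2)1 2/5 ok
(0,3)2 1/3 unhappy
(1,0)1 3/4 ok
(1,1)2 0/7 unhappy
(1,2)1 4/7 ok
(1,3)2 1/4 unhappy
(2,1)1 4/6 ok
(2,2)1 2/6 unhappy
(3,0)1 2/3 ok
(3,2)2 2/6 unhappy
(3,3)2 2/4 ok
(4,0)2 1/4 unhappy
(4,1)1 3/7 ok
(4,2)1 2/6 unhappy
(4,3)2 3/4 ok
(5,0)2 1/3 unhappy
(5,1)1 2/5 ok
(5,2)2 1/4 unhappy
Unsatisfied: (0,3), (1,1), (1,3), (2,2), (3,2), (4,0), (4,2), (5,0), (5,2) — 9 in total.

9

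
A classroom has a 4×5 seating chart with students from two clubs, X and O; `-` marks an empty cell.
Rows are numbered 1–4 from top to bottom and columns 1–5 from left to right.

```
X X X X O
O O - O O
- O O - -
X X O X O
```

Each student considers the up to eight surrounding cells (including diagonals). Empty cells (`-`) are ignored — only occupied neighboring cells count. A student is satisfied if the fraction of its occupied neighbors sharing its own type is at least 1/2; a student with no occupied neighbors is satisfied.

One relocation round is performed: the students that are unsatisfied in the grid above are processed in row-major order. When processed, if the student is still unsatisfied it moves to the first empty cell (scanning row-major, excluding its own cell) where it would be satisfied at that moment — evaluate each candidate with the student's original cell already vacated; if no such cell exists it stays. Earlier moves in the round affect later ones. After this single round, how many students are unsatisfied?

Initially unsatisfied (in order): (1,1), (1,4), (4,2), (4,4), (4,5).
  (1,1): no empty cell satisfies it; stays.
  (1,4): no empty cell satisfies it; stays.
  (4,2): no empty cell satisfies it; stays.
  (4,4): no empty cell satisfies it; stays.
  (4,5) → (2,3).
Resulting grid:
X X X X O
O O O O O
- O O - -
X X O X -
Unsatisfied now: (1,1), (1,2), (1,3), (1,4), (4,2), (4,4).

6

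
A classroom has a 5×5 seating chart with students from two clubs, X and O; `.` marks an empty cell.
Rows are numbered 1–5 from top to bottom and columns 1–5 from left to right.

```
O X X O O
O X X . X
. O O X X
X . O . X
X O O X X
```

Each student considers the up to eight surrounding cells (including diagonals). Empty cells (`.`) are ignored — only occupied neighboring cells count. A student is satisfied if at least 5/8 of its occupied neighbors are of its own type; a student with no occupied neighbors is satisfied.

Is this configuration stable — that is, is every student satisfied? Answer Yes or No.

Row 1: (1,1)O 1/3 not · (1,2)X 3/5 not · (1,3)X 3/4 satisfied · (1,4)O 1/4 not · (1,5)O 1/2 not
Row 2: (2,1)O 2/4 not · (2,2)X 3/7 not · (2,3)X 4/7 not · (2,5)X 2/4 not
Row 3: (3,2)O 3/6 not · (3,3)O 2/5 not · (3,4)X 4/6 satisfied · (3,5)X 3/3 satisfied
Row 4: (4,1)X 1/3 not · (4,3)O 4/6 satisfied · (4,5)X 4/4 satisfied
Row 5: (5,1)X 1/2 not · (5,2)O 2/4 not · (5,3)O 2/3 satisfied · (5,4)X 2/4 not · (5,5)X 2/2 satisfied
For instance (1,1) has only 1/3 same-type neighbors, below 5/8.

No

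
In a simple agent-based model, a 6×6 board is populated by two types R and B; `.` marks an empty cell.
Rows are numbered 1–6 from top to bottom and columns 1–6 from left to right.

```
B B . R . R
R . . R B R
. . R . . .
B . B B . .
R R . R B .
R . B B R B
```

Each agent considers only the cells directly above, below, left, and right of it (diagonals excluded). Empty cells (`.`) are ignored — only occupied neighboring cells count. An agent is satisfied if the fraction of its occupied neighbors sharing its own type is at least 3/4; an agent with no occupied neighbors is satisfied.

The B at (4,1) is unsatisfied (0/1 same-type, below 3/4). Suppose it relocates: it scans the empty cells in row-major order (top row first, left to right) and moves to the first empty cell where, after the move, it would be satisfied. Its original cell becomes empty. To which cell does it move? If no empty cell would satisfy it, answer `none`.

Vacating (4,1). Empty cells in order:
  (1,3): 1/2 same-type → still unsatisfied.
  (1,5): 1/3 same-type → still unsatisfied.
  (2,2): 1/2 same-type → still unsatisfied.
  (2,3): 0/2 same-type → still unsatisfied.
  (3,1): 0/1 same-type → still unsatisfied.
  (3,2): 0/1 same-type → still unsatisfied.
  (3,4): 1/3 same-type → still unsatisfied.
  (3,5): 1/1 same-type → satisfied — stop here.

(3,5)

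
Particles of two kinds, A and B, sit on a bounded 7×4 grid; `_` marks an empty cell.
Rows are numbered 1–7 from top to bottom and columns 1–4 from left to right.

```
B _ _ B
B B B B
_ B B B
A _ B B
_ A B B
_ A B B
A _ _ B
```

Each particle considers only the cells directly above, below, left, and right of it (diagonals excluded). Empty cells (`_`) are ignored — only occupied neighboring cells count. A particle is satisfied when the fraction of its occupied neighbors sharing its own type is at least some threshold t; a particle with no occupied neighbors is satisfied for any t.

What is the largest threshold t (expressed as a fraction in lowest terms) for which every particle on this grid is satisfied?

(1,1)B 1/1
(1,4)B 1/1
(2,1)B 2/2
(2,2)B 3/3
(2,3)B 3/3
(2,4)B 3/3
(3,2)B 2/2
(3,3)B 4/4
(3,4)B 3/3
(4,1)A — no occupied neighbors
(4,3)B 3/3
(4,4)B 3/3
(5,2)A 1/2
(5,3)B 3/4
(5,4)B 3/3
(6,2)A 1/2
(6,3)B 2/3
(6,4)B 3/3
(7,1)A — no occupied neighbors
(7,4)B 1/1
The smallest same-type fraction is 1/2 at (5,2), which reduces to 1/2. Any threshold above that leaves this particle unsatisfied.

1/2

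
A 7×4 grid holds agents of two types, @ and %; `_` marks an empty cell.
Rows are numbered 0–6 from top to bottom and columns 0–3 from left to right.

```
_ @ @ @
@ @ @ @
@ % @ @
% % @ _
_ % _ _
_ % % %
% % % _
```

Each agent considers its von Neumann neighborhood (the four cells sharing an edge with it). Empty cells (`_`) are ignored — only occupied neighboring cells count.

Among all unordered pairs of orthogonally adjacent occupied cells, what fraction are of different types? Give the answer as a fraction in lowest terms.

Scan each occupied cell's neighbors to the right and below so each pair is counted once.
From row 0: 0 unlike of 5 pairs (running 0/5).
From row 1: 1 unlike of 7 pairs (running 1/12).
From row 2: 3 unlike of 6 pairs (running 4/18).
From row 3: 1 unlike of 3 pairs (running 5/21).
From row 4: 0 unlike of 1 pairs (running 5/22).
From row 5: 0 unlike of 4 pairs (running 5/26).
From row 6: 0 unlike of 2 pairs (running 5/28).
Total adjacent occupied pairs: 28; unlike-type pairs: 5.
5/28 is already in lowest terms.

5/28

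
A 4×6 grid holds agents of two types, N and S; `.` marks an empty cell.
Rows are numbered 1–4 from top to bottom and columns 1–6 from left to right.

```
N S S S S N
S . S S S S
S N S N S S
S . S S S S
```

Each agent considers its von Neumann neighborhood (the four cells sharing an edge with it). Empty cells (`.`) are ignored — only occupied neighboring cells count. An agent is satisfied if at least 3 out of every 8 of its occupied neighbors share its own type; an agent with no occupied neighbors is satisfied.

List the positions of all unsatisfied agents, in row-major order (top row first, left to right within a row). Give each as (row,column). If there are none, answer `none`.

(1,1), (1,6), (3,2), (3,4)

(1,1)N 0/2 ✗
(1,2)S 1/2 ✓
(1,3)S 3/3 ✓
(1,4)S 3/3 ✓
(1,5)S 2/3 ✓
(1,6)N 0/2 ✗
(2,1)S 1/2 ✓
(2,3)S 3/3 ✓
(2,4)S 3/4 ✓
(2,5)S 4/4 ✓
(2,6)S 2/3 ✓
(3,1)S 2/3 ✓
(3,2)N 0/2 ✗
(3,3)S 2/4 ✓
(3,4)N 0/4 ✗
(3,5)S 3/4 ✓
(3,6)S 3/3 ✓
(4,1)S 1/1 ✓
(4,3)S 2/2 ✓
(4,4)S 2/3 ✓
(4,5)S 3/3 ✓
(4,6)S 2/2 ✓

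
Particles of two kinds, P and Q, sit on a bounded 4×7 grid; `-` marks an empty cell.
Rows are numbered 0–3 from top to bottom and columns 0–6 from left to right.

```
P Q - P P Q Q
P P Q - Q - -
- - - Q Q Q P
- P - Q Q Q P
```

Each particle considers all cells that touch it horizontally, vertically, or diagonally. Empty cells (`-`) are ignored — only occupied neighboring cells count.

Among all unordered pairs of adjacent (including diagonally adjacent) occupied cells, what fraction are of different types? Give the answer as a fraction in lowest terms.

12/35

Scan each occupied cell's neighbors to the right and below (and the two forward diagonals) so each pair is counted once.
Row 0: P(0,0)–Q(0,1)≠ P(0,0)–P(1,0)= P(0,0)–P(1,1)= Q(0,1)–P(1,1)≠ Q(0,1)–Q(1,2)= Q(0,1)–P(1,0)≠ P(0,3)–P(0,4)= P(0,3)–Q(1,4)≠ P(0,3)–Q(1,2)≠ P(0,4)–Q(0,5)≠ P(0,4)–Q(1,4)≠ Q(0,5)–Q(0,6)= Q(0,5)–Q(1,4)=  → 7/13 unlike.
Row 1: P(1,0)–P(1,1)= P(1,1)–Q(1,2)≠ Q(1,2)–Q(2,3)= Q(1,4)–Q(2,4)= Q(1,4)–Q(2,5)= Q(1,4)–Q(2,3)=  → 1/6 unlike.
Row 2: Q(2,3)–Q(2,4)= Q(2,3)–Q(3,3)= Q(2,3)–Q(3,4)= Q(2,4)–Q(2,5)= Q(2,4)–Q(3,4)= Q(2,4)–Q(3,5)= Q(2,4)–Q(3,3)= Q(2,5)–P(2,6)≠ Q(2,5)–Q(3,5)= Q(2,5)–P(3,6)≠ Q(2,5)–Q(3,4)= P(2,6)–P(3,6)= P(2,6)–Q(3,5)≠  → 3/13 unlike.
Row 3: Q(3,3)–Q(3,4)= Q(3,4)–Q(3,5)= Q(3,5)–P(3,6)≠  → 1/3 unlike.
Total adjacent occupied pairs: 35; unlike-type pairs: 12.
12/35 is already in lowest terms.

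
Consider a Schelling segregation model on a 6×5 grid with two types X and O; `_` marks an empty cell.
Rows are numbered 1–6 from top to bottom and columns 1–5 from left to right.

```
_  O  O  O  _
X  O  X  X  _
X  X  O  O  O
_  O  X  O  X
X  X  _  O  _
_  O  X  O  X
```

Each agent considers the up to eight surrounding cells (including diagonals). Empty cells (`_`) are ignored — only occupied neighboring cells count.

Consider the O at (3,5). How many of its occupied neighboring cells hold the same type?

Occupied neighbors of (3,5): (2,4)=X, (3,4)=O, (4,4)=O, (4,5)=X.
Same type (O): 2 of 4.

2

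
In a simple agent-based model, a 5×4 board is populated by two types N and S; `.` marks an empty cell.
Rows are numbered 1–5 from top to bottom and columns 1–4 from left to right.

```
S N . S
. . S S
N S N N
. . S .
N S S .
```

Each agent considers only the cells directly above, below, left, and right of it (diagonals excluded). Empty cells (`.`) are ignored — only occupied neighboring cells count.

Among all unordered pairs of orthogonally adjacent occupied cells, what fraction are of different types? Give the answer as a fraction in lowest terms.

7/12

Scan each occupied cell's neighbors to the right and below so each pair is counted once.
Row 1: S(1,1)–N(1,2)≠ S(1,4)–S(2,4)=  → 1/2 unlike.
Row 2: S(2,3)–S(2,4)= S(2,3)–N(3,3)≠ S(2,4)–N(3,4)≠  → 2/3 unlike.
Row 3: N(3,1)–S(3,2)≠ S(3,2)–N(3,3)≠ N(3,3)–N(3,4)= N(3,3)–S(4,3)≠  → 3/4 unlike.
Row 4: S(4,3)–S(5,3)=  → 0/1 unlike.
Row 5: N(5,1)–S(5,2)≠ S(5,2)–S(5,3)=  → 1/2 unlike.
Total adjacent occupied pairs: 12; unlike-type pairs: 7.
7/12 is already in lowest terms.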